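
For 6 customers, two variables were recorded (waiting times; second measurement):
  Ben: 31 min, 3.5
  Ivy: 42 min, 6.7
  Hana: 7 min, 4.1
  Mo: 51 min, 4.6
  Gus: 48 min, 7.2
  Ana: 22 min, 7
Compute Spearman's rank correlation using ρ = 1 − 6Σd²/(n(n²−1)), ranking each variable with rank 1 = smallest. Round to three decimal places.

Ranks of variable 1: 3, 4, 1, 6, 5, 2
Ranks of variable 2: 1, 4, 2, 3, 6, 5
d = r₁ − r₂: 2, 0, -1, 3, -1, -3
d²: 4, 0, 1, 9, 1, 9; Σd² = 24
ρ = 1 − 6·24/(6·35) = 1 − 144/210 = 0.314

0.314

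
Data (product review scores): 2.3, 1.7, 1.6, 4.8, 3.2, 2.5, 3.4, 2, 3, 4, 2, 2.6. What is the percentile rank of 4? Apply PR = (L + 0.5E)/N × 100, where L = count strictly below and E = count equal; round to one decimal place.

N = 12.
Strictly below 4: 10. Equal to 4: 1.
PR = (10 + 0.5·1)/12 × 100 = 87.5

87.5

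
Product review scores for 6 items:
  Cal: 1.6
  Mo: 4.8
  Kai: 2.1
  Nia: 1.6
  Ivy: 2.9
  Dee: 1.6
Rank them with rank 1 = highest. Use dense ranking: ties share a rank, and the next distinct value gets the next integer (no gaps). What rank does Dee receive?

4

Sorted (descending): 4.8, 2.9, 2.1, 1.6, 1.6, 1.6
The 3 values of 1.6 share dense rank 4.
Remaining distinct values take the next consecutive integers.
Dee has value 1.6 → rank 4.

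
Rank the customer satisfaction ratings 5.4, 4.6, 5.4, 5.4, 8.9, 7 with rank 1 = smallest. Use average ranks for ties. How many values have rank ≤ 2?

1

Sorted (ascending): 4.6, 5.4, 5.4, 5.4, 7, 8.9
The 3 values of 5.4 occupy positions 2–4 → average rank 3.
Ranks ≤ 2: {1} → 1 value.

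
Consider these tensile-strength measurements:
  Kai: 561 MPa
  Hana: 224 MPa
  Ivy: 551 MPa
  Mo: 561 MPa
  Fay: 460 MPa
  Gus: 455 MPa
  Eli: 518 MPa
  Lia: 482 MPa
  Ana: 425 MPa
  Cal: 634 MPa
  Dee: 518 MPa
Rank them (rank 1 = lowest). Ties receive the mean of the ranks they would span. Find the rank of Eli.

6.5

Sorted (ascending): 224, 425, 455, 460, 482, 518, 518, 551, 561, 561, 634
The 2 values of 518 occupy positions 6–7 → average rank (6+7)/2 = 6.5.
The 2 values of 561 occupy positions 9–10 → average rank (9+10)/2 = 9.5.
Eli has value 518 MPa → rank 6.5.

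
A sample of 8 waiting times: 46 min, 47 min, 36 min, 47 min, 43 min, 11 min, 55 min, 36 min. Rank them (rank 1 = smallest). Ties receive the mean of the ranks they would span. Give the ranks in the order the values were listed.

Sorted (ascending): 11, 36, 36, 43, 46, 47, 47, 55
The 2 values of 36 occupy positions 2–3 → average rank (2+3)/2 = 2.5.
The 2 values of 47 occupy positions 6–7 → average rank (6+7)/2 = 6.5.

5, 6.5, 2.5, 6.5, 4, 1, 8, 2.5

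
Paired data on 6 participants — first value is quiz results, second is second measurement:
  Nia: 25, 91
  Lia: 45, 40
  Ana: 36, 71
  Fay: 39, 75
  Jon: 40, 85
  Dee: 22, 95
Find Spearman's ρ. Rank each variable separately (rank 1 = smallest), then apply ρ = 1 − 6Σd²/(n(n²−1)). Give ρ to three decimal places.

-0.771

Ranks of variable 1: 2, 6, 3, 4, 5, 1
Ranks of variable 2: 5, 1, 2, 3, 4, 6
d = r₁ − r₂: -3, 5, 1, 1, 1, -5
d²: 9, 25, 1, 1, 1, 25; Σd² = 62
ρ = 1 − 6·62/(6·35) = 1 − 372/210 = -0.771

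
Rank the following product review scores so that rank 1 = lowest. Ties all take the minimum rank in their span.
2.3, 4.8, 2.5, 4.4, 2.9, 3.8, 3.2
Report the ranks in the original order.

Sorted (ascending): 2.3, 2.5, 2.9, 3.2, 3.8, 4.4, 4.8
No ties — each value takes its position as its rank.

1, 7, 2, 6, 3, 5, 4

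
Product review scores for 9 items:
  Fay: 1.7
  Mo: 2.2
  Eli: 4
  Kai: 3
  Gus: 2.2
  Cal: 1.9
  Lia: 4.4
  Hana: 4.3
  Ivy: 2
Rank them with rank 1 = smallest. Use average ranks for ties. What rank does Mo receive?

4.5

Sorted (ascending): 1.7, 1.9, 2, 2.2, 2.2, 3, 4, 4.3, 4.4
The 2 values of 2.2 occupy positions 4–5 → average rank (4+5)/2 = 4.5.
Mo has value 2.2 → rank 4.5.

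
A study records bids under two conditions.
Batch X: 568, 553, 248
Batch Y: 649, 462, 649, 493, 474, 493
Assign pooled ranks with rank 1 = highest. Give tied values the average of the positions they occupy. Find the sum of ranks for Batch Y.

Sorted (descending): 649, 649, 568, 553, 493, 493, 474, 462, 248
The 2 values of 649 occupy positions 1–2 → average rank (1+2)/2 = 1.5.
The 2 values of 493 occupy positions 5–6 → average rank (5+6)/2 = 5.5.
Batch Y values → pooled ranks: 649→1.5, 462→8, 649→1.5, 493→5.5, 474→7, 493→5.5
Rank sum = 1.5 + 8 + 1.5 + 5.5 + 7 + 5.5 = 29

29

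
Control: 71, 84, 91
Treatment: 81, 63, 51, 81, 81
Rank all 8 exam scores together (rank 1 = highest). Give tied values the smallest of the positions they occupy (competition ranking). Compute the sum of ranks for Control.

Sorted (descending): 91, 84, 81, 81, 81, 71, 63, 51
The 3 values of 81 occupy positions 3–5 → each gets rank 3.
Control values → pooled ranks: 71→6, 84→2, 91→1
Rank sum = 6 + 2 + 1 = 9

9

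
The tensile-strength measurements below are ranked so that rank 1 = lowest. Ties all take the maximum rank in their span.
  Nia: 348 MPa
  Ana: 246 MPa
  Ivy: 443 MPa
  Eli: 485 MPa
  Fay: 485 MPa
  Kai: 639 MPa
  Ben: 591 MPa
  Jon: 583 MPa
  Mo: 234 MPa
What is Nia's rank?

3

Sorted (ascending): 234, 246, 348, 443, 485, 485, 583, 591, 639
The 2 values of 485 occupy positions 5–6 → each gets rank 6.
Nia has value 348 MPa → rank 3.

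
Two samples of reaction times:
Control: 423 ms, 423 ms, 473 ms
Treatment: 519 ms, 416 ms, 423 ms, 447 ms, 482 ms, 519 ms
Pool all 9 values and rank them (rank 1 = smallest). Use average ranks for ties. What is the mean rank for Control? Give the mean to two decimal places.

Sorted (ascending): 416, 423, 423, 423, 447, 473, 482, 519, 519
The 3 values of 423 occupy positions 2–4 → average rank 3.
The 2 values of 519 occupy positions 8–9 → average rank (8+9)/2 = 8.5.
Control values → pooled ranks: 423→3, 423→3, 473→6
Mean rank = (3 + 3 + 6) / 3 = 4.00

4.00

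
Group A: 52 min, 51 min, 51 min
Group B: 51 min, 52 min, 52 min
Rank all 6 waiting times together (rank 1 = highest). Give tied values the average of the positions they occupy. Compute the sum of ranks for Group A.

Sorted (descending): 52, 52, 52, 51, 51, 51
The 3 values of 52 occupy positions 1–3 → average rank 2.
The 3 values of 51 occupy positions 4–6 → average rank 5.
Group A values → pooled ranks: 52→2, 51→5, 51→5
Rank sum = 2 + 5 + 5 = 12

12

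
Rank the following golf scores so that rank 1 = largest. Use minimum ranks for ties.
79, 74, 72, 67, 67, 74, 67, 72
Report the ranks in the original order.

1, 2, 4, 6, 6, 2, 6, 4

Sorted (descending): 79, 74, 74, 72, 72, 67, 67, 67
The 2 values of 74 occupy positions 2–3 → each gets rank 2.
The 2 values of 72 occupy positions 4–5 → each gets rank 4.
The 3 values of 67 occupy positions 6–8 → each gets rank 6.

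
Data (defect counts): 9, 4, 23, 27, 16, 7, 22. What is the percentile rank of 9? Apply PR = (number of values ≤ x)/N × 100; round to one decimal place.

42.9

N = 7.
Strictly below 9: 2. Equal to 9: 1.
PR = 3/7 × 100 = 42.9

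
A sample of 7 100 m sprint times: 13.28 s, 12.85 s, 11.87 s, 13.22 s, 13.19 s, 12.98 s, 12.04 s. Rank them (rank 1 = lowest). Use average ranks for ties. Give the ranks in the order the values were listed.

7, 3, 1, 6, 5, 4, 2

Sorted (ascending): 11.87, 12.04, 12.85, 12.98, 13.19, 13.22, 13.28
No ties — each value takes its position as its rank.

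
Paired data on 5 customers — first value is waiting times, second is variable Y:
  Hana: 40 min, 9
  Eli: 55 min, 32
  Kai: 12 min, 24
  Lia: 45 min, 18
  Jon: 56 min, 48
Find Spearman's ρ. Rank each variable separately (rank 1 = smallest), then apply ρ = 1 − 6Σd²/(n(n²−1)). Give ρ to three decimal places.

Ranks of variable 1: 2, 4, 1, 3, 5
Ranks of variable 2: 1, 4, 3, 2, 5
d = r₁ − r₂: 1, 0, -2, 1, 0
d²: 1, 0, 4, 1, 0; Σd² = 6
ρ = 1 − 6·6/(5·24) = 1 − 36/120 = 0.700

0.700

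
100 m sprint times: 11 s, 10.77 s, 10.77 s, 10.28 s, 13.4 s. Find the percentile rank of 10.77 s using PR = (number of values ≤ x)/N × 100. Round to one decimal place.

N = 5.
Strictly below 10.77: 1. Equal to 10.77: 2.
PR = 3/5 × 100 = 60.0

60.0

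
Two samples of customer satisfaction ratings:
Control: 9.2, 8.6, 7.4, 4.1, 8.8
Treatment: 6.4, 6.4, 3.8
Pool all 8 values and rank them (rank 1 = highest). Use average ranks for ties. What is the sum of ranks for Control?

17

Sorted (descending): 9.2, 8.8, 8.6, 7.4, 6.4, 6.4, 4.1, 3.8
The 2 values of 6.4 occupy positions 5–6 → average rank (5+6)/2 = 5.5.
Control values → pooled ranks: 9.2→1, 8.6→3, 7.4→4, 4.1→7, 8.8→2
Rank sum = 1 + 3 + 4 + 7 + 2 = 17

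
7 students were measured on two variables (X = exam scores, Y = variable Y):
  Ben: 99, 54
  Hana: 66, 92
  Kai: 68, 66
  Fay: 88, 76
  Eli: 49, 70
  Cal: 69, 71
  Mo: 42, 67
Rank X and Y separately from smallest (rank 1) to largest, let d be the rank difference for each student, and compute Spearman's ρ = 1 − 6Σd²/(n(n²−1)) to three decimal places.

-0.143

Ranks of variable 1: 7, 3, 4, 6, 2, 5, 1
Ranks of variable 2: 1, 7, 2, 6, 4, 5, 3
d = r₁ − r₂: 6, -4, 2, 0, -2, 0, -2
d²: 36, 16, 4, 0, 4, 0, 4; Σd² = 64
ρ = 1 − 6·64/(7·48) = 1 − 384/336 = -0.143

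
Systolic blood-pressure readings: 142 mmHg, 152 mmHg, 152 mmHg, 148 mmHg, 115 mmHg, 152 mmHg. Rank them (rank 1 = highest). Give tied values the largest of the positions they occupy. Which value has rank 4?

Sorted (descending): 152, 152, 152, 148, 142, 115
The 3 values of 152 occupy positions 1–3 → each gets rank 3.
Rank 4 → value 148.

148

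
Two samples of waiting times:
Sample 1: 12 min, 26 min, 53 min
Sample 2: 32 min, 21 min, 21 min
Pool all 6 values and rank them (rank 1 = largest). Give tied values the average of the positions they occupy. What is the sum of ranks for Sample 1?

10

Sorted (descending): 53, 32, 26, 21, 21, 12
The 2 values of 21 occupy positions 4–5 → average rank (4+5)/2 = 4.5.
Sample 1 values → pooled ranks: 12→6, 26→3, 53→1
Rank sum = 6 + 3 + 1 = 10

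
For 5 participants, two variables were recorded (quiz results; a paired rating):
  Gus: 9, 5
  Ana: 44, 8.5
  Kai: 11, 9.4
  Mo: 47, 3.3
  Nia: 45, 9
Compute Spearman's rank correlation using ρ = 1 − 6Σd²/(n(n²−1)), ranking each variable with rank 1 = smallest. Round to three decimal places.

-0.300

Ranks of variable 1: 1, 3, 2, 5, 4
Ranks of variable 2: 2, 3, 5, 1, 4
d = r₁ − r₂: -1, 0, -3, 4, 0
d²: 1, 0, 9, 16, 0; Σd² = 26
ρ = 1 − 6·26/(5·24) = 1 − 156/120 = -0.300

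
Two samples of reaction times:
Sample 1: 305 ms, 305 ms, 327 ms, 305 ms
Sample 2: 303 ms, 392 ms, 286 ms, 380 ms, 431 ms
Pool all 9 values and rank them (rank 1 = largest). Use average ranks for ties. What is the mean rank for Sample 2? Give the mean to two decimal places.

4.60

Sorted (descending): 431, 392, 380, 327, 305, 305, 305, 303, 286
The 3 values of 305 occupy positions 5–7 → average rank 6.
Sample 2 values → pooled ranks: 303→8, 392→2, 286→9, 380→3, 431→1
Mean rank = (8 + 2 + 9 + 3 + 1) / 5 = 4.60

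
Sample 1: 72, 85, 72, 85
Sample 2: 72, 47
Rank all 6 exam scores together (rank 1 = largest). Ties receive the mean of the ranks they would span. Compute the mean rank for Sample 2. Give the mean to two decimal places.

Sorted (descending): 85, 85, 72, 72, 72, 47
The 2 values of 85 occupy positions 1–2 → average rank (1+2)/2 = 1.5.
The 3 values of 72 occupy positions 3–5 → average rank 4.
Sample 2 values → pooled ranks: 72→4, 47→6
Mean rank = (4 + 6) / 2 = 5.00

5.00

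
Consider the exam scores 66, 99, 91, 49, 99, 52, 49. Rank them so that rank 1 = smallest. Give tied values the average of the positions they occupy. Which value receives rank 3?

Sorted (ascending): 49, 49, 52, 66, 91, 99, 99
The 2 values of 49 occupy positions 1–2 → average rank (1+2)/2 = 1.5.
The 2 values of 99 occupy positions 6–7 → average rank (6+7)/2 = 6.5.
Rank 3 → value 52.

52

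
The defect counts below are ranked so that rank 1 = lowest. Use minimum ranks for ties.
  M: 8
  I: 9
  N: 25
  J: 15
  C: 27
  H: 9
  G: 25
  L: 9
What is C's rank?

Sorted (ascending): 8, 9, 9, 9, 15, 25, 25, 27
The 3 values of 9 occupy positions 2–4 → each gets rank 2.
The 2 values of 25 occupy positions 6–7 → each gets rank 6.
C has value 27 → rank 8.

8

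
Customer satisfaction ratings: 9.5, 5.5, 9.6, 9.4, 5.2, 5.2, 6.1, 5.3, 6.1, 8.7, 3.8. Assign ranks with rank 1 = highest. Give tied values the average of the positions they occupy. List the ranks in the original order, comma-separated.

Sorted (descending): 9.6, 9.5, 9.4, 8.7, 6.1, 6.1, 5.5, 5.3, 5.2, 5.2, 3.8
The 2 values of 6.1 occupy positions 5–6 → average rank (5+6)/2 = 5.5.
The 2 values of 5.2 occupy positions 9–10 → average rank (9+10)/2 = 9.5.

2, 7, 1, 3, 9.5, 9.5, 5.5, 8, 5.5, 4, 11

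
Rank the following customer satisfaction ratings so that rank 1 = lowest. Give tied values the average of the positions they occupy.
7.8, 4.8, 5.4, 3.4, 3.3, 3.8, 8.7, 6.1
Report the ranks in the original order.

Sorted (ascending): 3.3, 3.4, 3.8, 4.8, 5.4, 6.1, 7.8, 8.7
No ties — each value takes its position as its rank.

7, 4, 5, 2, 1, 3, 8, 6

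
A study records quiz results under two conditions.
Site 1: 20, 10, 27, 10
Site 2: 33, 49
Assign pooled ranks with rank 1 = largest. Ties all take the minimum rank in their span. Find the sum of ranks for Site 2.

3

Sorted (descending): 49, 33, 27, 20, 10, 10
The 2 values of 10 occupy positions 5–6 → each gets rank 5.
Site 2 values → pooled ranks: 33→2, 49→1
Rank sum = 2 + 1 = 3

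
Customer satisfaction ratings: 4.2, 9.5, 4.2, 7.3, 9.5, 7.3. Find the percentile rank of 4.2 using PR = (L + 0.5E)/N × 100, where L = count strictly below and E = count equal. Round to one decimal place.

N = 6.
Strictly below 4.2: 0. Equal to 4.2: 2.
PR = (0 + 0.5·2)/6 × 100 = 16.7

16.7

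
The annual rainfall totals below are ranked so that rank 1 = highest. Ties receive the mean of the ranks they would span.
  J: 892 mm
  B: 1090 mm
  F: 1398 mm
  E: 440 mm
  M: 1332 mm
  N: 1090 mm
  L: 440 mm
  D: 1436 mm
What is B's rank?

4.5

Sorted (descending): 1436, 1398, 1332, 1090, 1090, 892, 440, 440
The 2 values of 1090 occupy positions 4–5 → average rank (4+5)/2 = 4.5.
The 2 values of 440 occupy positions 7–8 → average rank (7+8)/2 = 7.5.
B has value 1090 mm → rank 4.5.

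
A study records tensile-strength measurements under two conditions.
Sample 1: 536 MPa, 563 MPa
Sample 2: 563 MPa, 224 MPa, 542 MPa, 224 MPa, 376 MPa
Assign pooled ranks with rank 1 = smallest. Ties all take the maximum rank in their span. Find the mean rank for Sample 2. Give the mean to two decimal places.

3.80

Sorted (ascending): 224, 224, 376, 536, 542, 563, 563
The 2 values of 224 occupy positions 1–2 → each gets rank 2.
The 2 values of 563 occupy positions 6–7 → each gets rank 7.
Sample 2 values → pooled ranks: 563→7, 224→2, 542→5, 224→2, 376→3
Mean rank = (7 + 2 + 5 + 2 + 3) / 5 = 3.80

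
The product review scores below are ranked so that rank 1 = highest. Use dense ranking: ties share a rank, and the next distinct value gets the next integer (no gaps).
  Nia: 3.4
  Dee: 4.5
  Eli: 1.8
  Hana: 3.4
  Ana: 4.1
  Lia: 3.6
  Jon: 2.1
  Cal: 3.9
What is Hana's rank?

5

Sorted (descending): 4.5, 4.1, 3.9, 3.6, 3.4, 3.4, 2.1, 1.8
The 2 values of 3.4 share dense rank 5.
Remaining distinct values take the next consecutive integers.
Hana has value 3.4 → rank 5.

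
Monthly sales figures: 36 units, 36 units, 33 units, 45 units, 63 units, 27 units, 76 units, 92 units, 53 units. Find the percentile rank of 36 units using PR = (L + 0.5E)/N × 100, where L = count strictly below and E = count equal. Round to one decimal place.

N = 9.
Strictly below 36: 2. Equal to 36: 2.
PR = (2 + 0.5·2)/9 × 100 = 33.3

33.3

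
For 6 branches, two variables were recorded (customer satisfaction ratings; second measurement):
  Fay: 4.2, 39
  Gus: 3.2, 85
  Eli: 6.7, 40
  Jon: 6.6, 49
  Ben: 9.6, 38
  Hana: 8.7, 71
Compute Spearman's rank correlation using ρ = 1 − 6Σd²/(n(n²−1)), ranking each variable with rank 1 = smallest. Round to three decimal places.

Ranks of variable 1: 2, 1, 4, 3, 6, 5
Ranks of variable 2: 2, 6, 3, 4, 1, 5
d = r₁ − r₂: 0, -5, 1, -1, 5, 0
d²: 0, 25, 1, 1, 25, 0; Σd² = 52
ρ = 1 − 6·52/(6·35) = 1 − 312/210 = -0.486

-0.486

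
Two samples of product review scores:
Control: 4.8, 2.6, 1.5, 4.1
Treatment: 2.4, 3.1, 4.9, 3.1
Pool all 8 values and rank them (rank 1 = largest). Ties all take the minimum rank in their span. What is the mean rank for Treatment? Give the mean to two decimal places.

4.00

Sorted (descending): 4.9, 4.8, 4.1, 3.1, 3.1, 2.6, 2.4, 1.5
The 2 values of 3.1 occupy positions 4–5 → each gets rank 4.
Treatment values → pooled ranks: 2.4→7, 3.1→4, 4.9→1, 3.1→4
Mean rank = (7 + 4 + 1 + 4) / 4 = 4.00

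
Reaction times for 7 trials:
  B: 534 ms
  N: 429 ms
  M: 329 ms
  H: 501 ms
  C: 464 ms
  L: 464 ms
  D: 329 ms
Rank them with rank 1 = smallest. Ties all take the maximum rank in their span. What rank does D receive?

2

Sorted (ascending): 329, 329, 429, 464, 464, 501, 534
The 2 values of 329 occupy positions 1–2 → each gets rank 2.
The 2 values of 464 occupy positions 4–5 → each gets rank 5.
D has value 329 ms → rank 2.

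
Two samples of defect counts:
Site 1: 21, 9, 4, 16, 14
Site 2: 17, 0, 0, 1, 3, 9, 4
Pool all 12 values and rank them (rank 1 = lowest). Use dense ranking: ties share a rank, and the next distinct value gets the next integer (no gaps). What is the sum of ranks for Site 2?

24

Sorted (ascending): 0, 0, 1, 3, 4, 4, 9, 9, 14, 16, 17, 21
The 2 values of 0 share dense rank 1.
The 2 values of 4 share dense rank 4.
The 2 values of 9 share dense rank 5.
Remaining distinct values take the next consecutive integers.
Site 2 values → pooled ranks: 17→8, 0→1, 0→1, 1→2, 3→3, 9→5, 4→4
Rank sum = 8 + 1 + 1 + 2 + 3 + 5 + 4 = 24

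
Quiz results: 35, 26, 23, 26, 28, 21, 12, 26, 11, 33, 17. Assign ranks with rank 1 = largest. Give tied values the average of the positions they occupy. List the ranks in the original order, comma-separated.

1, 5, 7, 5, 3, 8, 10, 5, 11, 2, 9

Sorted (descending): 35, 33, 28, 26, 26, 26, 23, 21, 17, 12, 11
The 3 values of 26 occupy positions 4–6 → average rank 5.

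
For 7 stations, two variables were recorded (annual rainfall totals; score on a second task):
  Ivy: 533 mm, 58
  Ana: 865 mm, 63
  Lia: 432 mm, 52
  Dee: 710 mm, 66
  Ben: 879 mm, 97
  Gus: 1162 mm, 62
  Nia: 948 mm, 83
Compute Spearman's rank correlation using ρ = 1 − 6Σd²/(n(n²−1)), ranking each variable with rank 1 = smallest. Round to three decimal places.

Ranks of variable 1: 2, 4, 1, 3, 5, 7, 6
Ranks of variable 2: 2, 4, 1, 5, 7, 3, 6
d = r₁ − r₂: 0, 0, 0, -2, -2, 4, 0
d²: 0, 0, 0, 4, 4, 16, 0; Σd² = 24
ρ = 1 − 6·24/(7·48) = 1 − 144/336 = 0.571

0.571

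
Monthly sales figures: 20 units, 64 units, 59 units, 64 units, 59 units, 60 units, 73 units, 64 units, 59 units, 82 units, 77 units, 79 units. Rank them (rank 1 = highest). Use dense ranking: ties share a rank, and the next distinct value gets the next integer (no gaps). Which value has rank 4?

73

Sorted (descending): 82, 79, 77, 73, 64, 64, 64, 60, 59, 59, 59, 20
The 3 values of 64 share dense rank 5.
The 3 values of 59 share dense rank 7.
Remaining distinct values take the next consecutive integers.
Rank 4 → value 73.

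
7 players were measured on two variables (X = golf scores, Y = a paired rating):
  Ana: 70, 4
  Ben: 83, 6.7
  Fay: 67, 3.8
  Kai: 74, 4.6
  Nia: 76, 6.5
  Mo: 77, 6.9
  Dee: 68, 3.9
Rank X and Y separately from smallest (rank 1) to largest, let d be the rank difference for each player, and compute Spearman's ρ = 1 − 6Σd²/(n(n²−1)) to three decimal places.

0.964

Ranks of variable 1: 3, 7, 1, 4, 5, 6, 2
Ranks of variable 2: 3, 6, 1, 4, 5, 7, 2
d = r₁ − r₂: 0, 1, 0, 0, 0, -1, 0
d²: 0, 1, 0, 0, 0, 1, 0; Σd² = 2
ρ = 1 − 6·2/(7·48) = 1 − 12/336 = 0.964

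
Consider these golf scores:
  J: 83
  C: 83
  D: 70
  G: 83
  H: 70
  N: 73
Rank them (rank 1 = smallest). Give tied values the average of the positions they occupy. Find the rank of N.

Sorted (ascending): 70, 70, 73, 83, 83, 83
The 2 values of 70 occupy positions 1–2 → average rank (1+2)/2 = 1.5.
The 3 values of 83 occupy positions 4–6 → average rank 5.
N has value 73 → rank 3.

3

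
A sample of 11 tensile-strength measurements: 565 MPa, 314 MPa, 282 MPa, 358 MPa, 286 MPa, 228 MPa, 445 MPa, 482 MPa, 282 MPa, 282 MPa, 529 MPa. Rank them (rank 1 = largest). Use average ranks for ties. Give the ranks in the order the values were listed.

Sorted (descending): 565, 529, 482, 445, 358, 314, 286, 282, 282, 282, 228
The 3 values of 282 occupy positions 8–10 → average rank 9.

1, 6, 9, 5, 7, 11, 4, 3, 9, 9, 2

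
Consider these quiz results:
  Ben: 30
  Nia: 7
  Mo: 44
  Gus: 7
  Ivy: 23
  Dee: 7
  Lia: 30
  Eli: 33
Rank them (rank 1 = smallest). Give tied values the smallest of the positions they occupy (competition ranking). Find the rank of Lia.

5

Sorted (ascending): 7, 7, 7, 23, 30, 30, 33, 44
The 3 values of 7 occupy positions 1–3 → each gets rank 1.
The 2 values of 30 occupy positions 5–6 → each gets rank 5.
Lia has value 30 → rank 5.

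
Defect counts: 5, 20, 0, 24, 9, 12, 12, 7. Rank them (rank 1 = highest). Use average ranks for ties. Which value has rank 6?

7

Sorted (descending): 24, 20, 12, 12, 9, 7, 5, 0
The 2 values of 12 occupy positions 3–4 → average rank (3+4)/2 = 3.5.
Rank 6 → value 7.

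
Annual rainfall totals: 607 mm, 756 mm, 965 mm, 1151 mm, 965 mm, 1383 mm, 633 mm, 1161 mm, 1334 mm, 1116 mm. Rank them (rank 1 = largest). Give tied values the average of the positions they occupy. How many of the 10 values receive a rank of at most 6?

Sorted (descending): 1383, 1334, 1161, 1151, 1116, 965, 965, 756, 633, 607
The 2 values of 965 occupy positions 6–7 → average rank (6+7)/2 = 6.5.
Ranks ≤ 6: {1, 2, 3, 4, 5} → 5 values.

5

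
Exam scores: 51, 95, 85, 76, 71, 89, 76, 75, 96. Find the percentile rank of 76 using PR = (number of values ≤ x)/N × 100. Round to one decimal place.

N = 9.
Strictly below 76: 3. Equal to 76: 2.
PR = 5/9 × 100 = 55.6

55.6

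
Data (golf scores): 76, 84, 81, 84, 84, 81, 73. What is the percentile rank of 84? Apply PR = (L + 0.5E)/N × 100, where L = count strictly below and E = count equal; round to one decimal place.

78.6

N = 7.
Strictly below 84: 4. Equal to 84: 3.
PR = (4 + 0.5·3)/7 × 100 = 78.6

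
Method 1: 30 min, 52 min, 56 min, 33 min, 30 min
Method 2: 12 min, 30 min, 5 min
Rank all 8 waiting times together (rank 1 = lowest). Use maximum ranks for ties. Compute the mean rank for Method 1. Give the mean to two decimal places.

Sorted (ascending): 5, 12, 30, 30, 30, 33, 52, 56
The 3 values of 30 occupy positions 3–5 → each gets rank 5.
Method 1 values → pooled ranks: 30→5, 52→7, 56→8, 33→6, 30→5
Mean rank = (5 + 7 + 8 + 6 + 5) / 5 = 6.20

6.20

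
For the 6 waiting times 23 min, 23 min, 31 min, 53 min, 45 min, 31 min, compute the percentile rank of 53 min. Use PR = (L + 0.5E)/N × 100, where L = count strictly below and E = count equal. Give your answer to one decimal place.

N = 6.
Strictly below 53: 5. Equal to 53: 1.
PR = (5 + 0.5·1)/6 × 100 = 91.7

91.7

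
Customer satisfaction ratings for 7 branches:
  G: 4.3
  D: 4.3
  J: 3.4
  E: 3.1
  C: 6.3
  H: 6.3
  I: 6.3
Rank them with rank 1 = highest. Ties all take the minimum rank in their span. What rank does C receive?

Sorted (descending): 6.3, 6.3, 6.3, 4.3, 4.3, 3.4, 3.1
The 3 values of 6.3 occupy positions 1–3 → each gets rank 1.
The 2 values of 4.3 occupy positions 4–5 → each gets rank 4.
C has value 6.3 → rank 1.

1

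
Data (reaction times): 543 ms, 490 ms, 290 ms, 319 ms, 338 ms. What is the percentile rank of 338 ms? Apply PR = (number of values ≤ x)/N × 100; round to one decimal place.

60.0

N = 5.
Strictly below 338: 2. Equal to 338: 1.
PR = 3/5 × 100 = 60.0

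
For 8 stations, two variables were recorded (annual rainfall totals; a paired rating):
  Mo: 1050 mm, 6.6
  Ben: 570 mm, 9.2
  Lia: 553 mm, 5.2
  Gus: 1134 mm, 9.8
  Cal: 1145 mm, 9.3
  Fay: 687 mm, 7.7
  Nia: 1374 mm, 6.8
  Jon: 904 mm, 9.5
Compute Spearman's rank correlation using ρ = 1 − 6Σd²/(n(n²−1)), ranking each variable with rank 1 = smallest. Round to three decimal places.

0.310

Ranks of variable 1: 5, 2, 1, 6, 7, 3, 8, 4
Ranks of variable 2: 2, 5, 1, 8, 6, 4, 3, 7
d = r₁ − r₂: 3, -3, 0, -2, 1, -1, 5, -3
d²: 9, 9, 0, 4, 1, 1, 25, 9; Σd² = 58
ρ = 1 − 6·58/(8·63) = 1 − 348/504 = 0.310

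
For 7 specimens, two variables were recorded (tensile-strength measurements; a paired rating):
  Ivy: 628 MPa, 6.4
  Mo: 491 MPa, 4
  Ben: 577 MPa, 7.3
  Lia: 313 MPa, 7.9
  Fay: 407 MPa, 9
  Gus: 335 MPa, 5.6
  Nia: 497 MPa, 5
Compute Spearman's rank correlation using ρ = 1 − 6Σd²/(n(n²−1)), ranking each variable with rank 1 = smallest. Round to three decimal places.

-0.250

Ranks of variable 1: 7, 4, 6, 1, 3, 2, 5
Ranks of variable 2: 4, 1, 5, 6, 7, 3, 2
d = r₁ − r₂: 3, 3, 1, -5, -4, -1, 3
d²: 9, 9, 1, 25, 16, 1, 9; Σd² = 70
ρ = 1 − 6·70/(7·48) = 1 − 420/336 = -0.250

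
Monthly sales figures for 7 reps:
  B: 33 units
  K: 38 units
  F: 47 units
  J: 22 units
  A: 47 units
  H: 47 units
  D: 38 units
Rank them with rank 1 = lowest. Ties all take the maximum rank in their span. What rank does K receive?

Sorted (ascending): 22, 33, 38, 38, 47, 47, 47
The 2 values of 38 occupy positions 3–4 → each gets rank 4.
The 3 values of 47 occupy positions 5–7 → each gets rank 7.
K has value 38 units → rank 4.

4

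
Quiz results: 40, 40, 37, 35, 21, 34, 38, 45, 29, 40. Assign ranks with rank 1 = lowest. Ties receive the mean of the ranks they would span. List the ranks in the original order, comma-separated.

8, 8, 5, 4, 1, 3, 6, 10, 2, 8

Sorted (ascending): 21, 29, 34, 35, 37, 38, 40, 40, 40, 45
The 3 values of 40 occupy positions 7–9 → average rank 8.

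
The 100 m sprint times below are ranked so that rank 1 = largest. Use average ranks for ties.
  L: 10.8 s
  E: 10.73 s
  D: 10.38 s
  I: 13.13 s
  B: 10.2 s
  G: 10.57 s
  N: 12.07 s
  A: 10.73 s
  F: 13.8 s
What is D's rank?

Sorted (descending): 13.8, 13.13, 12.07, 10.8, 10.73, 10.73, 10.57, 10.38, 10.2
The 2 values of 10.73 occupy positions 5–6 → average rank (5+6)/2 = 5.5.
D has value 10.38 s → rank 8.

8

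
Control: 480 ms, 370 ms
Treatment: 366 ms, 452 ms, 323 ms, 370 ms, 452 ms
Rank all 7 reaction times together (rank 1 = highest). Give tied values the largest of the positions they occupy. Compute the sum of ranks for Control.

Sorted (descending): 480, 452, 452, 370, 370, 366, 323
The 2 values of 452 occupy positions 2–3 → each gets rank 3.
The 2 values of 370 occupy positions 4–5 → each gets rank 5.
Control values → pooled ranks: 480→1, 370→5
Rank sum = 1 + 5 = 6

6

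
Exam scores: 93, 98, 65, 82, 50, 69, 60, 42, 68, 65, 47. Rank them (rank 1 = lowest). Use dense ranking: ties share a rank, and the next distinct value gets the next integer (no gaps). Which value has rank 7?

Sorted (ascending): 42, 47, 50, 60, 65, 65, 68, 69, 82, 93, 98
The 2 values of 65 share dense rank 5.
Remaining distinct values take the next consecutive integers.
Rank 7 → value 69.

69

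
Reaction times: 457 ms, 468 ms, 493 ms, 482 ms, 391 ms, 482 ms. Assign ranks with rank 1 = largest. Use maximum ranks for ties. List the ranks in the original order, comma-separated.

5, 4, 1, 3, 6, 3

Sorted (descending): 493, 482, 482, 468, 457, 391
The 2 values of 482 occupy positions 2–3 → each gets rank 3.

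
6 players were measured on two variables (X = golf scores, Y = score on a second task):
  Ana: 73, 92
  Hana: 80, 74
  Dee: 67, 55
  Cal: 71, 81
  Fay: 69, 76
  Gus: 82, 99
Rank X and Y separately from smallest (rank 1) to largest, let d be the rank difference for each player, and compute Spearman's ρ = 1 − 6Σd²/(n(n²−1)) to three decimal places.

0.657

Ranks of variable 1: 4, 5, 1, 3, 2, 6
Ranks of variable 2: 5, 2, 1, 4, 3, 6
d = r₁ − r₂: -1, 3, 0, -1, -1, 0
d²: 1, 9, 0, 1, 1, 0; Σd² = 12
ρ = 1 − 6·12/(6·35) = 1 − 72/210 = 0.657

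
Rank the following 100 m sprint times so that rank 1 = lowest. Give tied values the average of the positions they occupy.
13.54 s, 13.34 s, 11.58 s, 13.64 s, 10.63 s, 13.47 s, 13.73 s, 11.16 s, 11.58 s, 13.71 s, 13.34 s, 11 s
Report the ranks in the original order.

Sorted (ascending): 10.63, 11, 11.16, 11.58, 11.58, 13.34, 13.34, 13.47, 13.54, 13.64, 13.71, 13.73
The 2 values of 11.58 occupy positions 4–5 → average rank (4+5)/2 = 4.5.
The 2 values of 13.34 occupy positions 6–7 → average rank (6+7)/2 = 6.5.

9, 6.5, 4.5, 10, 1, 8, 12, 3, 4.5, 11, 6.5, 2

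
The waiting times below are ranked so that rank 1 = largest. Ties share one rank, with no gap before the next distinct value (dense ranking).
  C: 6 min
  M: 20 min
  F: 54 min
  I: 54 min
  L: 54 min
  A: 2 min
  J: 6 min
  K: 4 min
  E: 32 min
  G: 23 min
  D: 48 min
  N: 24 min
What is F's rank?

Sorted (descending): 54, 54, 54, 48, 32, 24, 23, 20, 6, 6, 4, 2
The 3 values of 54 share dense rank 1.
The 2 values of 6 share dense rank 7.
Remaining distinct values take the next consecutive integers.
F has value 54 min → rank 1.

1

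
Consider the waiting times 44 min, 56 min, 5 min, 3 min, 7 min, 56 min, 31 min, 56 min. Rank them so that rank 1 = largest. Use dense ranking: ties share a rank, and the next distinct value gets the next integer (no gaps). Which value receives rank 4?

Sorted (descending): 56, 56, 56, 44, 31, 7, 5, 3
The 3 values of 56 share dense rank 1.
Remaining distinct values take the next consecutive integers.
Rank 4 → value 7.

7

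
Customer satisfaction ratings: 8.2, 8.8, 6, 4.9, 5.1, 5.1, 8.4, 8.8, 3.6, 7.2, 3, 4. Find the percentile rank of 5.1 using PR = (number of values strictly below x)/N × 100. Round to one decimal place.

33.3

N = 12.
Strictly below 5.1: 4. Equal to 5.1: 2.
PR = 4/12 × 100 = 33.3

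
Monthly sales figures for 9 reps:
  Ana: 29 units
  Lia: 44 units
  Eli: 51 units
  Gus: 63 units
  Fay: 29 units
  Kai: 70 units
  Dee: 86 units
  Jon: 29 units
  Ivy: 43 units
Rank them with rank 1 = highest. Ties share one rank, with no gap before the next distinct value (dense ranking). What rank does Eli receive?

4

Sorted (descending): 86, 70, 63, 51, 44, 43, 29, 29, 29
The 3 values of 29 share dense rank 7.
Remaining distinct values take the next consecutive integers.
Eli has value 51 units → rank 4.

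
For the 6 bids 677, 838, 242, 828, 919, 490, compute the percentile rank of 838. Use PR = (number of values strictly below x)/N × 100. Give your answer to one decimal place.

N = 6.
Strictly below 838: 4. Equal to 838: 1.
PR = 4/6 × 100 = 66.7

66.7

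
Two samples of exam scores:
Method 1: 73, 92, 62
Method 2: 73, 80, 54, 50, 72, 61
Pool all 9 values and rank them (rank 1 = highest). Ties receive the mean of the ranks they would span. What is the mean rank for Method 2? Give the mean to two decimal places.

Sorted (descending): 92, 80, 73, 73, 72, 62, 61, 54, 50
The 2 values of 73 occupy positions 3–4 → average rank (3+4)/2 = 3.5.
Method 2 values → pooled ranks: 73→3.5, 80→2, 54→8, 50→9, 72→5, 61→7
Mean rank = (3.5 + 2 + 8 + 9 + 5 + 7) / 6 = 5.75

5.75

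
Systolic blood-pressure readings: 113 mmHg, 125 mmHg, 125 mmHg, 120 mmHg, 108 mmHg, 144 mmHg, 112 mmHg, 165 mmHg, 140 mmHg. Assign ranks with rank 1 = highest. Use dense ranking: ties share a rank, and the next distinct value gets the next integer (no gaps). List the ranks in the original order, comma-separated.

6, 4, 4, 5, 8, 2, 7, 1, 3

Sorted (descending): 165, 144, 140, 125, 125, 120, 113, 112, 108
The 2 values of 125 share dense rank 4.
Remaining distinct values take the next consecutive integers.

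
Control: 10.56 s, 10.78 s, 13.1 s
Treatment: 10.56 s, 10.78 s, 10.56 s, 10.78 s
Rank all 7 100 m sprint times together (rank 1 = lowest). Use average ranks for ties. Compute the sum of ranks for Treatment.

Sorted (ascending): 10.56, 10.56, 10.56, 10.78, 10.78, 10.78, 13.1
The 3 values of 10.56 occupy positions 1–3 → average rank 2.
The 3 values of 10.78 occupy positions 4–6 → average rank 5.
Treatment values → pooled ranks: 10.56→2, 10.78→5, 10.56→2, 10.78→5
Rank sum = 2 + 5 + 2 + 5 = 14

14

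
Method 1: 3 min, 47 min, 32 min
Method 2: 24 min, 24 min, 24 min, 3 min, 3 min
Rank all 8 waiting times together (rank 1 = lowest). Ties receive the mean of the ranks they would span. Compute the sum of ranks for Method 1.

Sorted (ascending): 3, 3, 3, 24, 24, 24, 32, 47
The 3 values of 3 occupy positions 1–3 → average rank 2.
The 3 values of 24 occupy positions 4–6 → average rank 5.
Method 1 values → pooled ranks: 3→2, 47→8, 32→7
Rank sum = 2 + 8 + 7 = 17

17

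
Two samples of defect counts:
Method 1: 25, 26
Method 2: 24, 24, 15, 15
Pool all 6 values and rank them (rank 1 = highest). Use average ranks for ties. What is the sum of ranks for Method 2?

18

Sorted (descending): 26, 25, 24, 24, 15, 15
The 2 values of 24 occupy positions 3–4 → average rank (3+4)/2 = 3.5.
The 2 values of 15 occupy positions 5–6 → average rank (5+6)/2 = 5.5.
Method 2 values → pooled ranks: 24→3.5, 24→3.5, 15→5.5, 15→5.5
Rank sum = 3.5 + 3.5 + 5.5 + 5.5 = 18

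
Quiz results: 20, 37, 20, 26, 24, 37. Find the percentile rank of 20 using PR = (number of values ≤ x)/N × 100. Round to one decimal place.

33.3

N = 6.
Strictly below 20: 0. Equal to 20: 2.
PR = 2/6 × 100 = 33.3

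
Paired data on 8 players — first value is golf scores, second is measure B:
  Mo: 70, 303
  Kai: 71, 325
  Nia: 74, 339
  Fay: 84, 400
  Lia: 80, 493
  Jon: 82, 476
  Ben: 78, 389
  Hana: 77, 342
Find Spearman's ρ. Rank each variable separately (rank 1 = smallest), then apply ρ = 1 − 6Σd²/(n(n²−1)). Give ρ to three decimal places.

Ranks of variable 1: 1, 2, 3, 8, 6, 7, 5, 4
Ranks of variable 2: 1, 2, 3, 6, 8, 7, 5, 4
d = r₁ − r₂: 0, 0, 0, 2, -2, 0, 0, 0
d²: 0, 0, 0, 4, 4, 0, 0, 0; Σd² = 8
ρ = 1 − 6·8/(8·63) = 1 − 48/504 = 0.905

0.905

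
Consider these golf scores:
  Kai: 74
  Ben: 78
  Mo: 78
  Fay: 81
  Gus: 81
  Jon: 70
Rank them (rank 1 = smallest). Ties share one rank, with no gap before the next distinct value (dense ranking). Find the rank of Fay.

4

Sorted (ascending): 70, 74, 78, 78, 81, 81
The 2 values of 78 share dense rank 3.
The 2 values of 81 share dense rank 4.
Remaining distinct values take the next consecutive integers.
Fay has value 81 → rank 4.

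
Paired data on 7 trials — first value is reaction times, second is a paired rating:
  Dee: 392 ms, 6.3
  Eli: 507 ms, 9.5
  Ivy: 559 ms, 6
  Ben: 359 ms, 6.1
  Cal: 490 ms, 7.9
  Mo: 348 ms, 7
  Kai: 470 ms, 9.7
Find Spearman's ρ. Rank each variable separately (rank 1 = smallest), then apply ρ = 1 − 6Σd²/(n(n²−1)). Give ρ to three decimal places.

Ranks of variable 1: 3, 6, 7, 2, 5, 1, 4
Ranks of variable 2: 3, 6, 1, 2, 5, 4, 7
d = r₁ − r₂: 0, 0, 6, 0, 0, -3, -3
d²: 0, 0, 36, 0, 0, 9, 9; Σd² = 54
ρ = 1 − 6·54/(7·48) = 1 − 324/336 = 0.036

0.036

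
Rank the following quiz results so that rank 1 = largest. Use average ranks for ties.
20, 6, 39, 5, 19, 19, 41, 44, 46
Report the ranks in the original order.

5, 8, 4, 9, 6.5, 6.5, 3, 2, 1

Sorted (descending): 46, 44, 41, 39, 20, 19, 19, 6, 5
The 2 values of 19 occupy positions 6–7 → average rank (6+7)/2 = 6.5.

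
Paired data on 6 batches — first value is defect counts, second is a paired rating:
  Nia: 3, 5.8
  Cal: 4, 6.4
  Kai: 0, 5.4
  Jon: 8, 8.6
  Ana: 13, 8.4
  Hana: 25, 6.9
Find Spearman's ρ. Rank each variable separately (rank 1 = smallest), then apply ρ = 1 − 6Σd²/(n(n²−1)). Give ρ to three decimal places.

0.771

Ranks of variable 1: 2, 3, 1, 4, 5, 6
Ranks of variable 2: 2, 3, 1, 6, 5, 4
d = r₁ − r₂: 0, 0, 0, -2, 0, 2
d²: 0, 0, 0, 4, 0, 4; Σd² = 8
ρ = 1 − 6·8/(6·35) = 1 − 48/210 = 0.771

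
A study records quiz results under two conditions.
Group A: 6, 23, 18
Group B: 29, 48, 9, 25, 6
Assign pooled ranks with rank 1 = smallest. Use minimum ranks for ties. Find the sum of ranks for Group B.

25

Sorted (ascending): 6, 6, 9, 18, 23, 25, 29, 48
The 2 values of 6 occupy positions 1–2 → each gets rank 1.
Group B values → pooled ranks: 29→7, 48→8, 9→3, 25→6, 6→1
Rank sum = 7 + 8 + 3 + 6 + 1 = 25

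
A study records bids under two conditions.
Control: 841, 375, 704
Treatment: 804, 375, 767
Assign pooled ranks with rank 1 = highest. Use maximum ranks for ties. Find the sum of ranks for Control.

11

Sorted (descending): 841, 804, 767, 704, 375, 375
The 2 values of 375 occupy positions 5–6 → each gets rank 6.
Control values → pooled ranks: 841→1, 375→6, 704→4
Rank sum = 1 + 6 + 4 = 11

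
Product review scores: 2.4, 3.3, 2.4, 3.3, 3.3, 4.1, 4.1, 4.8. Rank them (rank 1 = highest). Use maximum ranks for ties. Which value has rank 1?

4.8

Sorted (descending): 4.8, 4.1, 4.1, 3.3, 3.3, 3.3, 2.4, 2.4
The 2 values of 4.1 occupy positions 2–3 → each gets rank 3.
The 3 values of 3.3 occupy positions 4–6 → each gets rank 6.
The 2 values of 2.4 occupy positions 7–8 → each gets rank 8.
Rank 1 → value 4.8.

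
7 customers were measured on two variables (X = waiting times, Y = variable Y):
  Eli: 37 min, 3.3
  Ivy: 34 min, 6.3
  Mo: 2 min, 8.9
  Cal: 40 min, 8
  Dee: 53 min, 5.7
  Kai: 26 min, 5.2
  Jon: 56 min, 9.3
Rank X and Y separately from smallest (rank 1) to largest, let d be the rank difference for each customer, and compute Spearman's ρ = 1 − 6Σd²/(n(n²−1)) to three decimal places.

Ranks of variable 1: 4, 3, 1, 5, 6, 2, 7
Ranks of variable 2: 1, 4, 6, 5, 3, 2, 7
d = r₁ − r₂: 3, -1, -5, 0, 3, 0, 0
d²: 9, 1, 25, 0, 9, 0, 0; Σd² = 44
ρ = 1 − 6·44/(7·48) = 1 − 264/336 = 0.214

0.214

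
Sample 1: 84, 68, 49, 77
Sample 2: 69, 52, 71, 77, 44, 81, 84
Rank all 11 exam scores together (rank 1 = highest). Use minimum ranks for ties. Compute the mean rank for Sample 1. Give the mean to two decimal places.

5.75

Sorted (descending): 84, 84, 81, 77, 77, 71, 69, 68, 52, 49, 44
The 2 values of 84 occupy positions 1–2 → each gets rank 1.
The 2 values of 77 occupy positions 4–5 → each gets rank 4.
Sample 1 values → pooled ranks: 84→1, 68→8, 49→10, 77→4
Mean rank = (1 + 8 + 10 + 4) / 4 = 5.75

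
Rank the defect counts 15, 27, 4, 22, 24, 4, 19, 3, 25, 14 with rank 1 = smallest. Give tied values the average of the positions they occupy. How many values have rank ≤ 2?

1

Sorted (ascending): 3, 4, 4, 14, 15, 19, 22, 24, 25, 27
The 2 values of 4 occupy positions 2–3 → average rank (2+3)/2 = 2.5.
Ranks ≤ 2: {1} → 1 value.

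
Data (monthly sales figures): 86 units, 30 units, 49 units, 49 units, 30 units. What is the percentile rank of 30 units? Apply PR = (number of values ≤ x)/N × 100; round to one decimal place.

40.0

N = 5.
Strictly below 30: 0. Equal to 30: 2.
PR = 2/5 × 100 = 40.0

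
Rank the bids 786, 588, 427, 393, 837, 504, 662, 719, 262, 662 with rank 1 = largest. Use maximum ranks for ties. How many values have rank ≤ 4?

Sorted (descending): 837, 786, 719, 662, 662, 588, 504, 427, 393, 262
The 2 values of 662 occupy positions 4–5 → each gets rank 5.
Ranks ≤ 4: {1, 2, 3} → 3 values.

3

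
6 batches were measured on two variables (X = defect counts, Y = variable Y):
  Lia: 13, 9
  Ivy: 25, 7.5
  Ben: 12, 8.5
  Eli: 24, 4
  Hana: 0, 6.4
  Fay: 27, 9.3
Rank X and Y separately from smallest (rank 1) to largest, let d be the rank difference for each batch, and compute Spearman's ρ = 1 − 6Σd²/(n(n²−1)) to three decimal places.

0.371

Ranks of variable 1: 3, 5, 2, 4, 1, 6
Ranks of variable 2: 5, 3, 4, 1, 2, 6
d = r₁ − r₂: -2, 2, -2, 3, -1, 0
d²: 4, 4, 4, 9, 1, 0; Σd² = 22
ρ = 1 − 6·22/(6·35) = 1 − 132/210 = 0.371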